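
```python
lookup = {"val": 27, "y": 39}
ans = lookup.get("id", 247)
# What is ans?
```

Trace:
`lookup = {"val": 27, "y": 39}` → lookup = {'val': 27, 'y': 39}
`ans = lookup.get("id", 247)` → ans = 247
So ans = 247

Answer: 247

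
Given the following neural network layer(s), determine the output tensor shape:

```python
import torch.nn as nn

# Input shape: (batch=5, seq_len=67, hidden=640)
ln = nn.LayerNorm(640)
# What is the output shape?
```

Input: (5, 67, 640) -> Output: (5, 67, 640)

Answer: (5, 67, 640)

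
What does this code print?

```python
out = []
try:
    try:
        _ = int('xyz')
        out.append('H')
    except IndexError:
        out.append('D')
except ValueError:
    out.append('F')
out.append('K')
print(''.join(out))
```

Execution trace: 'F' (outer except ValueError) → 'K' (after the try/except). Output: FK

Answer: FK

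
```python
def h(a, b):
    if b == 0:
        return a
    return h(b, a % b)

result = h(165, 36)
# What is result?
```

h(165, 36) -> h(36, 21) -> h(21, 15) -> h(15, 6) -> h(6, 3) -> h(3, 0) -> 3

Answer: 3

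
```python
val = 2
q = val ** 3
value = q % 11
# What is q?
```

Trace:
`val = 2` → val = 2
`q = val ** 3` → q = 8
`value = q % 11` → value = 8
So q = 8

Answer: 8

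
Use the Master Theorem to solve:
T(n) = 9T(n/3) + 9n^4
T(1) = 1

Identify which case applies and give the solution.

a=9, b=3, f(n)=9n^4. log_3(9) = 2. Since c=4 > 2 and the regularity condition holds (9(n/3)^4 = (9/3^4)n^4 with 9/3^4 < 1), Case 3 applies: T(n) = Θ(f(n)) = O(n^4).

Answer: O(n^4) - Case 3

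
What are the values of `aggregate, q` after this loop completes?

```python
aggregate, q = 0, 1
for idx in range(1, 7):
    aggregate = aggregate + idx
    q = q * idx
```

Sum and factorial of 1 to 6
`aggregate, q` takes the values: (0, 1) → (1, 1) → (3, 1) → (3, 2) → (6, 2) → (6, 6) → (10, 6) → (10, 24) → (15, 24) → (15, 120) → (21, 120) → (21, 720)

Answer: 21, 720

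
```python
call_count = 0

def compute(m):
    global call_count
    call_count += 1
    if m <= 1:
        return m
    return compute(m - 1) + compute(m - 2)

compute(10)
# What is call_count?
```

Calls(m) = 1 + Calls(m-1) + Calls(m-2); Calls(0)=Calls(1)=1. For m=10 this gives 177.

Answer: 177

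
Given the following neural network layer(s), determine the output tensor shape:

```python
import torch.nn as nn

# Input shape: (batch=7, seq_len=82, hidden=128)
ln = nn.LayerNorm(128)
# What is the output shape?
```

Input: (7, 82, 128) -> Output: (7, 82, 128)

Answer: (7, 82, 128)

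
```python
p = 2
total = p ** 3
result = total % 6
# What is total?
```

Trace:
`p = 2` → p = 2
`total = p ** 3` → total = 8
`result = total % 6` → result = 2
So total = 8

Answer: 8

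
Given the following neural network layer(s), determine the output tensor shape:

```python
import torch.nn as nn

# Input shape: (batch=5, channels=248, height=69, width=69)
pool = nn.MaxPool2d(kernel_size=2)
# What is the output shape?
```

Input: (5, 248, 69, 69) -> Output: (5, 248, 34, 34)

Answer: (5, 248, 34, 34)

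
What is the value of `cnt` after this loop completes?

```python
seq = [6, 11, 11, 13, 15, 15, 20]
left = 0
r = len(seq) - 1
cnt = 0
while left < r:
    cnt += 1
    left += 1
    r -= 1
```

Iterations until pointers meet (list length 7)
`cnt` takes the values: 0 → 1 → 2 → 3

Answer: 3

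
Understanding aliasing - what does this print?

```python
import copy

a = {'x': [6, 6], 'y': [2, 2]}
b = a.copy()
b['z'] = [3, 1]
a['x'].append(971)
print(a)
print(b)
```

Key concept: shallow copy of dict with mutable values.
Step by step:
`a = {'x': [6, 6], 'y': [2, 2]}` → a = {'x': [6, 6], 'y': [2, 2]}
`b = a.copy()` → b = {'x': [6, 6], 'y': [2, 2]}
`b['z'] = [3, 1]` → b = {'x': [6, 6], 'y': [2, 2], 'z': [3, 1]}
`a['x'].append(971)` → a = {'x': [6, 6, 971], 'y': [2, 2]}; b = {'x': [6, 6, 971], 'y': [2, 2], 'z': [3, 1]}
`print(a)` → prints {'x': [6, 6, 971], 'y': [2, 2]}
`print(b)` → prints {'x': [6, 6, 971], 'y': [2, 2], 'z': [3, 1]}

Answer:
{'x': [6, 6, 971], 'y': [2, 2]}
{'x': [6, 6, 971], 'y': [2, 2], 'z': [3, 1]}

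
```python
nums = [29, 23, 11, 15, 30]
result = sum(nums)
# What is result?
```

Trace:
`nums = [29, 23, 11, 15, 30]` → nums = [29, 23, 11, 15, 30]
`result = sum(nums)` → result = 108
So result = 108

Answer: 108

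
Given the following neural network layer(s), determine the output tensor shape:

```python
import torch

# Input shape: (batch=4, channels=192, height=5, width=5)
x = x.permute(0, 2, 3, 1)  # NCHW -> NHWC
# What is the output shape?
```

Input: (4, 192, 5, 5) -> Output: (4, 5, 5, 192)

Answer: (4, 5, 5, 192)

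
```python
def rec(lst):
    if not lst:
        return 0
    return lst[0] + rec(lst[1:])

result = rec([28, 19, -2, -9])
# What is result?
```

28 + 19 + (-2) + (-9) + 0 = 36

Answer: 36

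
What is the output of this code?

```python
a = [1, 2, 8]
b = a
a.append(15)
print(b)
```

Key concept: basic list aliasing.
Step by step:
`a = [1, 2, 8]` → a = [1, 2, 8]
`b = a` → b = [1, 2, 8] (same object as a)
`a.append(15)` → a = [1, 2, 8, 15] (same object as b); b = [1, 2, 8, 15] (same object as a)
`print(b)` → prints [1, 2, 8, 15]

Answer: [1, 2, 8, 15]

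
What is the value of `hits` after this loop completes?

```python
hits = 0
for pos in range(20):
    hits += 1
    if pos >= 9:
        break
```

Loop breaks when pos reaches 9, hits is 10
`hits` takes the values: 0 → 1 → 2 → 3 → 4 → 5 → 6 → 7 → 8 → 9 → 10

Answer: 10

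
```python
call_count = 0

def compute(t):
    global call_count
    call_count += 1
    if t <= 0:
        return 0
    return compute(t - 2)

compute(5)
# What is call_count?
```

Linear recursion stepping by 2: 4 calls from t=5 down to ≤0.

Answer: 4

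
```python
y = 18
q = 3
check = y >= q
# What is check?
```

Trace:
`y = 18` → y = 18
`q = 3` → q = 3
`check = y >= q` → check = True
So check = True

Answer: True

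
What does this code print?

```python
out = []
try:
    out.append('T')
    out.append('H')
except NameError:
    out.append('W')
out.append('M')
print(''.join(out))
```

Execution trace: 'T' (try body) → 'H' (try body, no exception) → 'M' (after the try/except). Output: THM

Answer: THM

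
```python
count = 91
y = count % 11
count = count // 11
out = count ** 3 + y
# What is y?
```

Trace:
`count = 91` → count = 91
`y = count % 11` → y = 3
`count = count // 11` → count = 8
`out = count ** 3 + y` → out = 515
So y = 3

Answer: 3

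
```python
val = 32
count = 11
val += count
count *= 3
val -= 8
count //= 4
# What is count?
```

Trace:
`val = 32` → val = 32
`count = 11` → count = 11
`val += count` → val = 43
`count *= 3` → count = 33
`val -= 8` → val = 35
`count //= 4` → count = 8
So count = 8

Answer: 8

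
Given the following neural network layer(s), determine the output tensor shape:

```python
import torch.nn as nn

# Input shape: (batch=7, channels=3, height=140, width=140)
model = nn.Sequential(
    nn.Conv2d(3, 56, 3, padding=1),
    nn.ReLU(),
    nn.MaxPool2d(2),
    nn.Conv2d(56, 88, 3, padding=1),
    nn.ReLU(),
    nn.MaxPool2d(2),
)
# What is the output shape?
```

Input: (7, 3, 140, 140) -> after first Conv2d: (7, 56, 140, 140) -> after first MaxPool2d: (7, 56, 70, 70) -> after second Conv2d: (7, 88, 70, 70) -> Output: (7, 88, 35, 35)

Answer: (7, 88, 35, 35)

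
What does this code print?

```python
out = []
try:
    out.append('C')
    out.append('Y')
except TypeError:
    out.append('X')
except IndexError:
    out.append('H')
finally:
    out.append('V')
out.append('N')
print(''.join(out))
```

Execution trace: 'C' (try body) → 'Y' (try body, no exception) → 'V' (finally) → 'N' (after the try/except). Output: CYVN

Answer: CYVN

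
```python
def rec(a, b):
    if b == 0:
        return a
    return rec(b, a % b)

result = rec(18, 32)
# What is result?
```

rec(18, 32) -> rec(32, 18) -> rec(18, 14) -> rec(14, 4) -> rec(4, 2) -> rec(2, 0) -> 2

Answer: 2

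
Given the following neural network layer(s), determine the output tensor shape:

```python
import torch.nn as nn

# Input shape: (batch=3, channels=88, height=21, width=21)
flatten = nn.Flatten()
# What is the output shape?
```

Input: (3, 88, 21, 21) -> Output: (3, 38808)

Answer: (3, 38808)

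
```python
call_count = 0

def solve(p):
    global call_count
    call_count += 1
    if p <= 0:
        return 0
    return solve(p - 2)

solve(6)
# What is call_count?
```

Linear recursion stepping by 2: 4 calls from p=6 down to ≤0.

Answer: 4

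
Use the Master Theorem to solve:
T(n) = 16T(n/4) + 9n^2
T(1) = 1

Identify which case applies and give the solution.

a=16, b=4, f(n)=9n^2. log_4(16) = 2. Since c=2 = 2, Case 2 applies: T(n) = Θ(n^log_b(a) · log n) = O(n^2 log n).

Answer: O(n^2 log n) - Case 2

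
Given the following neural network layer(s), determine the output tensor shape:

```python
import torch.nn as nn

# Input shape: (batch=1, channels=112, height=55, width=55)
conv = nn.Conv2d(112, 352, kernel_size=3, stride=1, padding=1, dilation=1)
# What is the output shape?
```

Input: (1, 112, 55, 55) -> Output: (1, 352, 55, 55)

Answer: (1, 352, 55, 55)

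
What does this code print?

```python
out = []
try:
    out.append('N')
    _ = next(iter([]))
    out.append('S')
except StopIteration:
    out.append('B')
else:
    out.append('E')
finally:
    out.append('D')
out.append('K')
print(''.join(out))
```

Execution trace: 'N' (try body) → 'B' (except StopIteration) → 'D' (finally) → 'K' (after the try/except). Output: NBDK

Answer: NBDK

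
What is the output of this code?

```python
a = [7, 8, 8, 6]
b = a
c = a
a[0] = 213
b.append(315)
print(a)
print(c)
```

Key concept: multiple aliases.
Step by step:
`a = [7, 8, 8, 6]` → a = [7, 8, 8, 6]
`b = a` → b = [7, 8, 8, 6] (same object as a)
`c = a` → c = [7, 8, 8, 6] (same object as a, b)
`a[0] = 213` → a = [213, 8, 8, 6] (same object as b, c); b = [213, 8, 8, 6] (same object as a, c); c = [213, 8, 8, 6] (same object as a, b)
`b.append(315)` → a = [213, 8, 8, 6, 315] (same object as b, c); b = [213, 8, 8, 6, 315] (same object as a, c); c = [213, 8, 8, 6, 315] (same object as a, b)
`print(a)` → prints [213, 8, 8, 6, 315]
`print(c)` → prints [213, 8, 8, 6, 315]

Answer:
[213, 8, 8, 6, 315]
[213, 8, 8, 6, 315]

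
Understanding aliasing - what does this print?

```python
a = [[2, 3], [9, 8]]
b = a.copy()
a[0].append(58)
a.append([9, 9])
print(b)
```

Key concept: shallow copy with nested lists.
Step by step:
`a = [[2, 3], [9, 8]]` → a = [[2, 3], [9, 8]]
`b = a.copy()` → b = [[2, 3], [9, 8]]
`a[0].append(58)` → a = [[2, 3, 58], [9, 8]]; b = [[2, 3, 58], [9, 8]]
`a.append([9, 9])` → a = [[2, 3, 58], [9, 8], [9, 9]]
`print(b)` → prints [[2, 3, 58], [9, 8]]

Answer: [[2, 3, 58], [9, 8]]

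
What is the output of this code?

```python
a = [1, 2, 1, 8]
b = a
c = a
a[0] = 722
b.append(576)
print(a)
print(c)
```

Key concept: multiple aliases.
Step by step:
`a = [1, 2, 1, 8]` → a = [1, 2, 1, 8]
`b = a` → b = [1, 2, 1, 8] (same object as a)
`c = a` → c = [1, 2, 1, 8] (same object as a, b)
`a[0] = 722` → a = [722, 2, 1, 8] (same object as b, c); b = [722, 2, 1, 8] (same object as a, c); c = [722, 2, 1, 8] (same object as a, b)
`b.append(576)` → a = [722, 2, 1, 8, 576] (same object as b, c); b = [722, 2, 1, 8, 576] (same object as a, c); c = [722, 2, 1, 8, 576] (same object as a, b)
`print(a)` → prints [722, 2, 1, 8, 576]
`print(c)` → prints [722, 2, 1, 8, 576]

Answer:
[722, 2, 1, 8, 576]
[722, 2, 1, 8, 576]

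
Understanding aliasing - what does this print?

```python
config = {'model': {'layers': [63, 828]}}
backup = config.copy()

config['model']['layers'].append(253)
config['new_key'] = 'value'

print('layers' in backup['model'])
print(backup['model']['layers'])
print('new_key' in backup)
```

Key concept: shallow copy gotcha with nested dict.
Step by step:
`config = {'model': {'layers': [63, 828]}}` → config = {'model': {'layers': [63, 828]}}
`backup = config.copy()` → backup = {'model': {'layers': [63, 828]}}
`config['model']['layers'].append(253)` → config = {'model': {'layers': [63, 828, 253]}}; backup = {'model': {'layers': [63, 828, 253]}}
`config['new_key'] = 'value'` → config = {'model': {'layers': [63, 828, 253]}, 'new_key': 'value'}
`print('layers' in backup['model'])` → prints True
`print(backup['model']['layers'])` → prints [63, 828, 253]
`print('new_key' in backup)` → prints False

Answer:
True
[63, 828, 253]
False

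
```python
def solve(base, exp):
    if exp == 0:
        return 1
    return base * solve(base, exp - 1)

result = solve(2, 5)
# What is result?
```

solve(2, 5) = 2 * 2 * 2 * 2 * 2 = 32

Answer: 32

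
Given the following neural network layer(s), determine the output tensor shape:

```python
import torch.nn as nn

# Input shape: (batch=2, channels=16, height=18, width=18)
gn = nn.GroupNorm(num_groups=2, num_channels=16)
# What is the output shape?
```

Input: (2, 16, 18, 18) -> Output: (2, 16, 18, 18)

Answer: (2, 16, 18, 18)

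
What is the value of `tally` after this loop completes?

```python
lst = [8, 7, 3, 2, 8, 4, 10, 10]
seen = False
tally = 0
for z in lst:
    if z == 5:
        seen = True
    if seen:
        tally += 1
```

Count elements after first 5 in [8, 7, 3, 2, 8, 4, 10, 10]
`tally` takes the values: 0

Answer: 0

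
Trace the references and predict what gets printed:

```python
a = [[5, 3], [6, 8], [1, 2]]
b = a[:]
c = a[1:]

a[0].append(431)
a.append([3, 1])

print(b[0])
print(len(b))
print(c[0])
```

Key concept: slice with nested mutation.
Step by step:
`a = [[5, 3], [6, 8], [1, 2]]` → a = [[5, 3], [6, 8], [1, 2]]
`b = a[:]` → b = [[5, 3], [6, 8], [1, 2]]
`c = a[1:]` → c = [[6, 8], [1, 2]]
`a[0].append(431)` → a = [[5, 3, 431], [6, 8], [1, 2]]; b = [[5, 3, 431], [6, 8], [1, 2]]
`a.append([3, 1])` → a = [[5, 3, 431], [6, 8], [1, 2], [3, 1]]
`print(b[0])` → prints [5, 3, 431]
`print(len(b))` → prints 3
`print(c[0])` → prints [6, 8]

Answer:
[5, 3, 431]
3
[6, 8]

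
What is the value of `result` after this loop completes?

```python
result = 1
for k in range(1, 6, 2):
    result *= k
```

Product of 1, 3, 5, ... up to 5
`result` takes the values: 1 → 3 → 15

Answer: 15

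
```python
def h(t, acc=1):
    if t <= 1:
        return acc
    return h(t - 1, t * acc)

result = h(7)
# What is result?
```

Accumulator trace (n, acc): (7, 1) -> (6, 7) -> (5, 42) -> (4, 210) -> (3, 840) -> (2, 2520) -> (1, 5040) -> return 5040

Answer: 5040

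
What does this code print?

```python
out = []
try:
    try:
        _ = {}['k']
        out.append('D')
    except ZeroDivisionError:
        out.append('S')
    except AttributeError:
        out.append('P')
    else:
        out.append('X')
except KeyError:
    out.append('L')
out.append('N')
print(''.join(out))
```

Execution trace: 'L' (outer except KeyError) → 'N' (after the try/except). Output: LN

Answer: LN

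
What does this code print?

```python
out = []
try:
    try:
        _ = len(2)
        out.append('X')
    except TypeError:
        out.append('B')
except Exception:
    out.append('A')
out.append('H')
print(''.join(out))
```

Execution trace: 'B' (inner except TypeError) → 'H' (after the try/except). Output: BH

Answer: BH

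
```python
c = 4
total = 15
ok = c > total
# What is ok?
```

Trace:
`c = 4` → c = 4
`total = 15` → total = 15
`ok = c > total` → ok = False
So ok = False

Answer: False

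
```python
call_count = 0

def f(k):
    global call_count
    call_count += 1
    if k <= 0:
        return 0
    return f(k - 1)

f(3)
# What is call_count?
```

Linear recursion stepping by 1: 4 calls from k=3 down to ≤0.

Answer: 4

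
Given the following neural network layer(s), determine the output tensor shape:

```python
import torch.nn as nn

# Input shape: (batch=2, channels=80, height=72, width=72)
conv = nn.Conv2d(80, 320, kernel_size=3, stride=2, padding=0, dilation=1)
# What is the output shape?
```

Input: (2, 80, 72, 72) -> Output: (2, 320, 35, 35)

Answer: (2, 320, 35, 35)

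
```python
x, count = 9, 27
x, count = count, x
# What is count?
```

Trace:
`x, count = 9, 27` → x = 9; count = 27
`x, count = count, x` → x = 27; count = 9
So count = 9

Answer: 9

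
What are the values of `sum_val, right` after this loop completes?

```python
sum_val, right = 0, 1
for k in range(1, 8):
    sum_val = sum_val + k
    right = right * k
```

Sum and factorial of 1 to 7
`sum_val, right` takes the values: (0, 1) → (1, 1) → (3, 1) → (3, 2) → (6, 2) → (6, 6) → (10, 6) → (10, 24) → (15, 24) → (15, 120) → (21, 120) → (21, 720) → (28, 720) → (28, 5040)

Answer: 28, 5040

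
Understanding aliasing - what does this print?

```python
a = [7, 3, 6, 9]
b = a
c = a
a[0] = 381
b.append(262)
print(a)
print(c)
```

Key concept: multiple aliases.
Step by step:
`a = [7, 3, 6, 9]` → a = [7, 3, 6, 9]
`b = a` → b = [7, 3, 6, 9] (same object as a)
`c = a` → c = [7, 3, 6, 9] (same object as a, b)
`a[0] = 381` → a = [381, 3, 6, 9] (same object as b, c); b = [381, 3, 6, 9] (same object as a, c); c = [381, 3, 6, 9] (same object as a, b)
`b.append(262)` → a = [381, 3, 6, 9, 262] (same object as b, c); b = [381, 3, 6, 9, 262] (same object as a, c); c = [381, 3, 6, 9, 262] (same object as a, b)
`print(a)` → prints [381, 3, 6, 9, 262]
`print(c)` → prints [381, 3, 6, 9, 262]

Answer:
[381, 3, 6, 9, 262]
[381, 3, 6, 9, 262]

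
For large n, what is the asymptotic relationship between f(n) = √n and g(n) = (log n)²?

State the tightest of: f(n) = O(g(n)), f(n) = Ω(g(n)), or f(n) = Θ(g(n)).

√n vs (log n)²: f(n) = Ω(g(n)) but not O(g(n)) — √n grows strictly faster than (log n)².

Answer: f(n) = Ω(g(n)) but not O(g(n)) — √n grows strictly faster than (log n)².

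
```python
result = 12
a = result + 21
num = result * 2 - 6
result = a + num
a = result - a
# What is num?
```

Trace:
`result = 12` → result = 12
`a = result + 21` → a = 33
`num = result * 2 - 6` → num = 18
`result = a + num` → result = 51
`a = result - a` → a = 18
So num = 18

Answer: 18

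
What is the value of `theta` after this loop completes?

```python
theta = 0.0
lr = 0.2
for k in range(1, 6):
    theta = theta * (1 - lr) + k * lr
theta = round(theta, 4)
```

Moving average with lr=0.2
`theta` takes the values: 0.0 → 0.2 → 0.56 → 1.048 → 1.6384 → 2.31072 → 2.3107

Answer: 2.3107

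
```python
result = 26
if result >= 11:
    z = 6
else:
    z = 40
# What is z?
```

Trace:
`result = 26` → result = 26
`if result >= 11: ...` → result >= 11 is True → z = 6
So z = 6

Answer: 6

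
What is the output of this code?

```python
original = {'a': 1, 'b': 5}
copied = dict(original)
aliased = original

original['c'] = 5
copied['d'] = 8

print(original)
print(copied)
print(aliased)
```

Key concept: dict() creates copy, assignment creates alias.
Step by step:
`original = {'a': 1, 'b': 5}` → original = {'a': 1, 'b': 5}
`copied = dict(original)` → copied = {'a': 1, 'b': 5}
`aliased = original` → aliased = {'a': 1, 'b': 5} (same object as original)
`original['c'] = 5` → original = {'a': 1, 'b': 5, 'c': 5} (same object as aliased); aliased = {'a': 1, 'b': 5, 'c': 5} (same object as original)
`copied['d'] = 8` → copied = {'a': 1, 'b': 5, 'd': 8}
`print(original)` → prints {'a': 1, 'b': 5, 'c': 5}
`print(copied)` → prints {'a': 1, 'b': 5, 'd': 8}
`print(aliased)` → prints {'a': 1, 'b': 5, 'c': 5}

Answer:
{'a': 1, 'b': 5, 'c': 5}
{'a': 1, 'b': 5, 'd': 8}
{'a': 1, 'b': 5, 'c': 5}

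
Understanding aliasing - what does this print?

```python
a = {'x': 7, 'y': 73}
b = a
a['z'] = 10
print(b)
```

Key concept: dict aliasing.
Step by step:
`a = {'x': 7, 'y': 73}` → a = {'x': 7, 'y': 73}
`b = a` → b = {'x': 7, 'y': 73} (same object as a)
`a['z'] = 10` → a = {'x': 7, 'y': 73, 'z': 10} (same object as b); b = {'x': 7, 'y': 73, 'z': 10} (same object as a)
`print(b)` → prints {'x': 7, 'y': 73, 'z': 10}

Answer: {'x': 7, 'y': 73, 'z': 10}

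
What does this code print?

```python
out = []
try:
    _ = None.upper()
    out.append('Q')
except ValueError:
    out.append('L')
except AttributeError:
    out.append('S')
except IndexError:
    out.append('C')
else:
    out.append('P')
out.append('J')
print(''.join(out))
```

Execution trace: 'S' (except AttributeError) → 'J' (after the try/except). Output: SJ

Answer: SJ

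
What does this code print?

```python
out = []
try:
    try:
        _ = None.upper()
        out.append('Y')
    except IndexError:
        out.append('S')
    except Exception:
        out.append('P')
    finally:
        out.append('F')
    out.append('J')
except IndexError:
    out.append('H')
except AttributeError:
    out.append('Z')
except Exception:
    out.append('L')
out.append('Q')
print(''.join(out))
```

Execution trace: 'P' (inner except Exception) → 'F' (inner finally) → 'J' (try body, no exception) → 'Q' (after the try/except). Output: PFJQ

Answer: PFJQ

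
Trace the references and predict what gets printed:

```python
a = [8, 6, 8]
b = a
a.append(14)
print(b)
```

Key concept: basic list aliasing.
Step by step:
`a = [8, 6, 8]` → a = [8, 6, 8]
`b = a` → b = [8, 6, 8] (same object as a)
`a.append(14)` → a = [8, 6, 8, 14] (same object as b); b = [8, 6, 8, 14] (same object as a)
`print(b)` → prints [8, 6, 8, 14]

Answer: [8, 6, 8, 14]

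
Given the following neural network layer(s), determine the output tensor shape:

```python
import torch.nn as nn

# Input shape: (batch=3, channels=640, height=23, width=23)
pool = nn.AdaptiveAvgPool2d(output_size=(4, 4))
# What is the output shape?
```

Input: (3, 640, 23, 23) -> Output: (3, 640, 4, 4)

Answer: (3, 640, 4, 4)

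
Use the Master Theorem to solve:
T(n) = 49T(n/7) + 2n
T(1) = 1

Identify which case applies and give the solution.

a=49, b=7, f(n)=2n. log_7(49) = 2. Since c=1 < 2, Case 1 applies: T(n) = Θ(n^log_b(a)) = O(n^2).

Answer: O(n^2) - Case 1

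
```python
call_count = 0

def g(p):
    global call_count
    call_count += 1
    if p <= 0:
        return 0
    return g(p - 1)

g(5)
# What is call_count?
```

Linear recursion stepping by 1: 6 calls from p=5 down to ≤0.

Answer: 6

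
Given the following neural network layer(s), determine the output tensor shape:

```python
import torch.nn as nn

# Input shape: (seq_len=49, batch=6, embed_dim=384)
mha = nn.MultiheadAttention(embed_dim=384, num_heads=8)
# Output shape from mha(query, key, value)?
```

Input: (49, 6, 384) -> Output: (49, 6, 384)

Answer: (49, 6, 384)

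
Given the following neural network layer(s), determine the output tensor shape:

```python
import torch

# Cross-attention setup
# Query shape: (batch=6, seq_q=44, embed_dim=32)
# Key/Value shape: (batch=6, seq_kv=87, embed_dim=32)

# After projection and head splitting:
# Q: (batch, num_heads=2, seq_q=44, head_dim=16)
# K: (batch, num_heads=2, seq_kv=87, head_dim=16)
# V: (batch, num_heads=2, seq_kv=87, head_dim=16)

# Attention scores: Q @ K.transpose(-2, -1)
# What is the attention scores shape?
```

Input: (6, 44, 32) -> Output: (6, 2, 44, 87)

Answer: (6, 2, 44, 87)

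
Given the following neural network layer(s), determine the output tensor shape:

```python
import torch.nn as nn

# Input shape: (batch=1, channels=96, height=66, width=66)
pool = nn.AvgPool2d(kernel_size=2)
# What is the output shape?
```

Input: (1, 96, 66, 66) -> Output: (1, 96, 33, 33)

Answer: (1, 96, 33, 33)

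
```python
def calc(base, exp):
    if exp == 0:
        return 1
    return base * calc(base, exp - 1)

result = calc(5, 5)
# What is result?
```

calc(5, 5) = 5 * 5 * 5 * 5 * 5 = 3125

Answer: 3125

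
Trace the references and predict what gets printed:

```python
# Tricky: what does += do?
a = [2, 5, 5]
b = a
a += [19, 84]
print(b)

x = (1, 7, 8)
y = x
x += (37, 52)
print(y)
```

Key concept: += behavior differs for mutable vs immutable.
Step by step:
`a = [2, 5, 5]` → a = [2, 5, 5]
`b = a` → b = [2, 5, 5] (same object as a)
`a += [19, 84]` → a = [2, 5, 5, 19, 84] (same object as b); b = [2, 5, 5, 19, 84] (same object as a)
`print(b)` → prints [2, 5, 5, 19, 84]
`x = (1, 7, 8)` → x = (1, 7, 8)
`y = x` → y = (1, 7, 8)
`x += (37, 52)` → x = (1, 7, 8, 37, 52)
`print(y)` → prints (1, 7, 8)

Answer:
[2, 5, 5, 19, 84]
(1, 7, 8)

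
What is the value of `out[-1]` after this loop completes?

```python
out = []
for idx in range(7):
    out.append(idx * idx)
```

Last element of squares 0 to 6
`out` takes the values: [] → [0] → [0, 1] → [0, 1, 4] → [0, 1, 4, 9] → [0, 1, 4, 9, 16] → [0, 1, 4, 9, 16, 25] → [0, 1, 4, 9, 16, 25, 36]
So `out[-1]` = 36

Answer: 36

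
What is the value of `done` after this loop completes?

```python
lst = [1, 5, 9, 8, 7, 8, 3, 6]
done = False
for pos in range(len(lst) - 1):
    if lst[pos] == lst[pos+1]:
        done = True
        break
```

Check consecutive duplicates in [1, 5, 9, 8, 7, 8, 3, 6]
`done` takes the values: False

Answer: False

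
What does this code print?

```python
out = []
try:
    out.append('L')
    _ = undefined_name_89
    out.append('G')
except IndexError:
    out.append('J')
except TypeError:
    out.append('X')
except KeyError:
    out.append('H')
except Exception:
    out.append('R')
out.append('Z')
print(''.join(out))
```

Execution trace: 'L' (try body) → 'R' (except Exception) → 'Z' (after the try/except). Output: LRZ

Answer: LRZ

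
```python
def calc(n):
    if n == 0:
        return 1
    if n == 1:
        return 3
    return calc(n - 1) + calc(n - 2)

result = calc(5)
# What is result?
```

Build up from base cases: calc(0)=1, calc(1)=3, calc(2)=4, calc(3)=7, calc(4)=11, calc(5)=18

Answer: 18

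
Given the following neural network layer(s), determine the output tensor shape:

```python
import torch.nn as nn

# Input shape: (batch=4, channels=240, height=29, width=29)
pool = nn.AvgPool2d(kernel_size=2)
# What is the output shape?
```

Input: (4, 240, 29, 29) -> Output: (4, 240, 14, 14)

Answer: (4, 240, 14, 14)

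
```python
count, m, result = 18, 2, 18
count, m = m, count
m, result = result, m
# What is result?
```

Trace:
`count, m, result = 18, 2, 18` → count = 18; m = 2; result = 18
`count, m = m, count` → count = 2; m = 18
`m, result = result, m` → m = 18; result = 18
So result = 18

Answer: 18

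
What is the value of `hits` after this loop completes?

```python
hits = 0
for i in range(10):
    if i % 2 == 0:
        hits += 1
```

Count numbers divisible by 2 in range(10)
`hits` takes the values: 0 → 1 → 2 → 3 → 4 → 5

Answer: 5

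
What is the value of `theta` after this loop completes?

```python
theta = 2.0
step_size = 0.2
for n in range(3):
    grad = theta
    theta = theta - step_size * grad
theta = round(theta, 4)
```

Gradient descent: w = 2.0 * (1 - 0.2)^3
`theta` takes the values: 2.0 → 1.6 → 1.28 → 1.024

Answer: 1.024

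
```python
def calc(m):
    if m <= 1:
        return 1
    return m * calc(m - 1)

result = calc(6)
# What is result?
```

calc(6) = 6 * 5 * 4 * 3 * 2 * 1 = 720

Answer: 720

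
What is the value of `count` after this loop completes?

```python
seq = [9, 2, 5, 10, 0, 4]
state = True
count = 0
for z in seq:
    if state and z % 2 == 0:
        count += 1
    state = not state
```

Count even values at even positions
`count` takes the values: 0 → 1

Answer: 1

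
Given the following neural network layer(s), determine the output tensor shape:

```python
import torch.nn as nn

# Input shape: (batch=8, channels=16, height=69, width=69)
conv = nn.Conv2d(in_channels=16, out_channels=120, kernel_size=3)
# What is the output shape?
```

Input: (8, 16, 69, 69) -> Output: (8, 120, 67, 67)

Answer: (8, 120, 67, 67)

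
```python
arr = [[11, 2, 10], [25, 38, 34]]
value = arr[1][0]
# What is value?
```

Trace:
`arr = [[11, 2, 10], [25, 38, 34]]` → arr = [[11, 2, 10], [25, 38, 34]]
`value = arr[1][0]` → value = 25
So value = 25

Answer: 25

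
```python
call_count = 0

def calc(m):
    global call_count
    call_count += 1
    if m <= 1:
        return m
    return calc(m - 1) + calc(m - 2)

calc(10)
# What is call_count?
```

Calls(m) = 1 + Calls(m-1) + Calls(m-2); Calls(0)=Calls(1)=1. For m=10 this gives 177.

Answer: 177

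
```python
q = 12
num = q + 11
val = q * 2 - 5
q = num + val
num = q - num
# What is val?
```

Trace:
`q = 12` → q = 12
`num = q + 11` → num = 23
`val = q * 2 - 5` → val = 19
`q = num + val` → q = 42
`num = q - num` → num = 19
So val = 19

Answer: 19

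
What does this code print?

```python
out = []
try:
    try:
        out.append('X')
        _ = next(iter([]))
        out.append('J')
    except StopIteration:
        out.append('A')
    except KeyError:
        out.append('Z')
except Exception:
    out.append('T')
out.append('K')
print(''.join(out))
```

Execution trace: 'X' (inner try body) → 'A' (inner except StopIteration) → 'K' (after the try/except). Output: XAK

Answer: XAK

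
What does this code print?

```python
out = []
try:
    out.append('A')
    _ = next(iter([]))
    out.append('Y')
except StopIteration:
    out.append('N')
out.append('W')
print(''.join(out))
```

Execution trace: 'A' (try body) → 'N' (except StopIteration) → 'W' (after the try/except). Output: ANW

Answer: ANW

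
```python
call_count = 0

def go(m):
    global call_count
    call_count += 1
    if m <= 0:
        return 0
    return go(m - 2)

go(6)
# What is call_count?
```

Linear recursion stepping by 2: 4 calls from m=6 down to ≤0.

Answer: 4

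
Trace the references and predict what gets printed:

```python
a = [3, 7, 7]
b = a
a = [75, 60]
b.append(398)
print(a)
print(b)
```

Key concept: rebinding vs mutation: a is rebound to a new list, b still points at the original.
Step by step:
`a = [3, 7, 7]` → a = [3, 7, 7]
`b = a` → b = [3, 7, 7] (same object as a)
`a = [75, 60]` → a = [75, 60]
`b.append(398)` → b = [3, 7, 7, 398]
`print(a)` → prints [75, 60]
`print(b)` → prints [3, 7, 7, 398]

Answer:
[75, 60]
[3, 7, 7, 398]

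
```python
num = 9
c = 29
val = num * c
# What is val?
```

Trace:
`num = 9` → num = 9
`c = 29` → c = 29
`val = num * c` → val = 261
So val = 261

Answer: 261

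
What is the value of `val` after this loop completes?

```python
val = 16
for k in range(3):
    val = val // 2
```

Halve 3 times: 16 // 2^3 = 2
`val` takes the values: 16 → 8 → 4 → 2

Answer: 2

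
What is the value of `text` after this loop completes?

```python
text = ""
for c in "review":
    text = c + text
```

Reverse 'review'
`text` takes the values: "" → "r" → "er" → "ver" → "iver" → "eiver" → "weiver"

Answer: "weiver"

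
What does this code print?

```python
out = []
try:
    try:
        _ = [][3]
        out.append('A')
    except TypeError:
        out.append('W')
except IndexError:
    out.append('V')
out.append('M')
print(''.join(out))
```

Execution trace: 'V' (outer except IndexError) → 'M' (after the try/except). Output: VM

Answer: VM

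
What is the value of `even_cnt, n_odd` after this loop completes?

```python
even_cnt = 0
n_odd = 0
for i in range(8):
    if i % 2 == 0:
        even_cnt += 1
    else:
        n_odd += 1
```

Count evens and odds in range(8)
`even_cnt, n_odd` takes the values: (0, 0) → (1, 0) → (1, 1) → (2, 1) → (2, 2) → (3, 2) → (3, 3) → (4, 3) → (4, 4)

Answer: 4, 4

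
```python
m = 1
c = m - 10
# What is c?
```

Trace:
`m = 1` → m = 1
`c = m - 10` → c = -9
So c = -9

Answer: -9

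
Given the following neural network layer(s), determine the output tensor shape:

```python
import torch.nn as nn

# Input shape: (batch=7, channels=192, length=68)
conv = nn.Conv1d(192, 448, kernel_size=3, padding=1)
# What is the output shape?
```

Input: (7, 192, 68) -> Output: (7, 448, 68)

Answer: (7, 448, 68)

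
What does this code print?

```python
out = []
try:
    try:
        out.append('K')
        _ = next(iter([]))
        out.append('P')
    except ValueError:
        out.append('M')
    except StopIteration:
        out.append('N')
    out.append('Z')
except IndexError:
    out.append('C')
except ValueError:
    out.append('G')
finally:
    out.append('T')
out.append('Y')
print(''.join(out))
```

Execution trace: 'K' (inner try body) → 'N' (inner except StopIteration) → 'Z' (try body, no exception) → 'T' (finally) → 'Y' (after the try/except). Output: KNZTY

Answer: KNZTY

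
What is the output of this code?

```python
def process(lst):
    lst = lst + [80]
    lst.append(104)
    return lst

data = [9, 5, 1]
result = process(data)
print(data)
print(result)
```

Key concept: rebinding parameter vs mutation.
Step by step:
`data = [9, 5, 1]` → data = [9, 5, 1]
`result = process(data)` → result = [9, 5, 1, 80, 104]
`print(data)` → prints [9, 5, 1]
`print(result)` → prints [9, 5, 1, 80, 104]

Answer:
[9, 5, 1]
[9, 5, 1, 80, 104]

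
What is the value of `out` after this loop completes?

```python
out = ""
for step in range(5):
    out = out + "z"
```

Repeat 'z' 5 times
`out` takes the values: "" → "z" → "zz" → "zzz" → "zzzz" → "zzzzz"

Answer: "zzzzz"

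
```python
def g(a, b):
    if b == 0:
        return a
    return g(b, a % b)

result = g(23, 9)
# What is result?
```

g(23, 9) -> g(9, 5) -> g(5, 4) -> g(4, 1) -> g(1, 0) -> 1

Answer: 1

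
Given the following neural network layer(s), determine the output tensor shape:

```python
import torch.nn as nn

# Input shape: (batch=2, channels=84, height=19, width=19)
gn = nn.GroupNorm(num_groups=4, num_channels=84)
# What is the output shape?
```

Input: (2, 84, 19, 19) -> Output: (2, 84, 19, 19)

Answer: (2, 84, 19, 19)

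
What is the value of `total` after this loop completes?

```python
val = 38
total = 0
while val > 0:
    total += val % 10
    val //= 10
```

Sum digits of 38
`total` takes the values: 0 → 8 → 11

Answer: 11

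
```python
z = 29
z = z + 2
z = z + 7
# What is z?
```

Trace:
`z = 29` → z = 29
`z = z + 2` → z = 31
`z = z + 7` → z = 38
So z = 38

Answer: 38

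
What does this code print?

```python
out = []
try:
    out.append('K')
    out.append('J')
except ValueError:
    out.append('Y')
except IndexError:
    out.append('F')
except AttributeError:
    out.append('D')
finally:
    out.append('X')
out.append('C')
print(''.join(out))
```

Execution trace: 'K' (try body) → 'J' (try body, no exception) → 'X' (finally) → 'C' (after the try/except). Output: KJXC

Answer: KJXC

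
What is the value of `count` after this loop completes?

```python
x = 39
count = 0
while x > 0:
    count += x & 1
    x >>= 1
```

Count set bits in 39 (binary: 0b100111)
`count` takes the values: 0 → 1 → 2 → 3 → 4

Answer: 4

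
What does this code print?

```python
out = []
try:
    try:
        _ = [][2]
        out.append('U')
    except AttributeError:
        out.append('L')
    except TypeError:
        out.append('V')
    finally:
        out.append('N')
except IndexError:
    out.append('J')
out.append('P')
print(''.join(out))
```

Execution trace: 'N' (inner finally) → 'J' (outer except IndexError) → 'P' (after the try/except). Output: NJP

Answer: NJP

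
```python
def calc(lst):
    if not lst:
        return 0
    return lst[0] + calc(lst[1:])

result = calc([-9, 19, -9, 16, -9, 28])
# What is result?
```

(-9) + 19 + (-9) + 16 + (-9) + 28 + 0 = 36

Answer: 36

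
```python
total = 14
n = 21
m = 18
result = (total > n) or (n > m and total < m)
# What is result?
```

Trace:
`total = 14` → total = 14
`n = 21` → n = 21
`m = 18` → m = 18
`result = (total > n) or (n > m and total < m)` → result = True
So result = True

Answer: True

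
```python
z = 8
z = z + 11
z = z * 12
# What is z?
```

Trace:
`z = 8` → z = 8
`z = z + 11` → z = 19
`z = z * 12` → z = 228
So z = 228

Answer: 228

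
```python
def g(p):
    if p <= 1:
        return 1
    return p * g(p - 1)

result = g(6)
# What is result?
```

g(6) = 6 * 5 * 4 * 3 * 2 * 1 = 720

Answer: 720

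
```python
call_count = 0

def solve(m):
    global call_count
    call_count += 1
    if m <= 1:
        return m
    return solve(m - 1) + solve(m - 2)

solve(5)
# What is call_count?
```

Calls(m) = 1 + Calls(m-1) + Calls(m-2); Calls(0)=Calls(1)=1. For m=5 this gives 15.

Answer: 15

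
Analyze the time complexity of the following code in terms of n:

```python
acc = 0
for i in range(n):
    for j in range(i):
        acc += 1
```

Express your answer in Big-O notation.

Each loop level contributes: n × n. Multiplying the contributions gives O(n^2).

Answer: O(n^2)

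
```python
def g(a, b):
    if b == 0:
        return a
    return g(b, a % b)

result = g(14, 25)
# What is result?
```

g(14, 25) -> g(25, 14) -> g(14, 11) -> g(11, 3) -> g(3, 2) -> g(2, 1) -> g(1, 0) -> 1

Answer: 1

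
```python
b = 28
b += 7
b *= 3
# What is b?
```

Trace:
`b = 28` → b = 28
`b += 7` → b = 35
`b *= 3` → b = 105
So b = 105

Answer: 105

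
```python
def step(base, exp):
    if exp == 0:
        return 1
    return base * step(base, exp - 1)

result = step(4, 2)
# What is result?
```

step(4, 2) = 4 * 4 = 16

Answer: 16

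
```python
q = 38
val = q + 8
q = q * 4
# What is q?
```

Trace:
`q = 38` → q = 38
`val = q + 8` → val = 46
`q = q * 4` → q = 152
So q = 152

Answer: 152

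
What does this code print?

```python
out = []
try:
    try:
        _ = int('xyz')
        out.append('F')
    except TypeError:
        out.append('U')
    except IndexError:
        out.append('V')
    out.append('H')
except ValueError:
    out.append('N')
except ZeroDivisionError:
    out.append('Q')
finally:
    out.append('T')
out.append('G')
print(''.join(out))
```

Execution trace: 'N' (except ValueError) → 'T' (finally) → 'G' (after the try/except). Output: NTG

Answer: NTG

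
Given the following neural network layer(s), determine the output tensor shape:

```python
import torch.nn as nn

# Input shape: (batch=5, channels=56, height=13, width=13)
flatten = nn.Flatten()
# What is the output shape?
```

Input: (5, 56, 13, 13) -> Output: (5, 9464)

Answer: (5, 9464)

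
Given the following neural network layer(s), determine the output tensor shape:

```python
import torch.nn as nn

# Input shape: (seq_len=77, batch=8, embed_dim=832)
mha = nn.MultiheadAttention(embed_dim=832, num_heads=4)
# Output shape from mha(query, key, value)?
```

Input: (77, 8, 832) -> Output: (77, 8, 832)

Answer: (77, 8, 832)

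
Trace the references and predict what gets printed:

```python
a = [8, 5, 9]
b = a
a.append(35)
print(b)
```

Key concept: basic list aliasing.
Step by step:
`a = [8, 5, 9]` → a = [8, 5, 9]
`b = a` → b = [8, 5, 9] (same object as a)
`a.append(35)` → a = [8, 5, 9, 35] (same object as b); b = [8, 5, 9, 35] (same object as a)
`print(b)` → prints [8, 5, 9, 35]

Answer: [8, 5, 9, 35]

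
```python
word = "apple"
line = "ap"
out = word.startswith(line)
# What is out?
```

Trace:
`word = "apple"` → word = 'apple'
`line = "ap"` → line = 'ap'
`out = word.startswith(line)` → out = True
So out = True

Answer: True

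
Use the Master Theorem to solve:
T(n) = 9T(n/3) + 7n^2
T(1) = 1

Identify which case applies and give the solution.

a=9, b=3, f(n)=7n^2. log_3(9) = 2. Since c=2 = 2, Case 2 applies: T(n) = Θ(n^log_b(a) · log n) = O(n^2 log n).

Answer: O(n^2 log n) - Case 2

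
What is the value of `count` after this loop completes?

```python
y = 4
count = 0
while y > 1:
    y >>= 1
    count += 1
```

Count right shifts until 1
`count` takes the values: 0 → 1 → 2

Answer: 2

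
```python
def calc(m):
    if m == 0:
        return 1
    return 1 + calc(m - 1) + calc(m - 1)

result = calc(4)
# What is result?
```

calc(m) = 1 + 2·calc(m-1), calc(0)=1. Closed form: (1+1)·2^4 - 1 = 31.

Answer: 31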